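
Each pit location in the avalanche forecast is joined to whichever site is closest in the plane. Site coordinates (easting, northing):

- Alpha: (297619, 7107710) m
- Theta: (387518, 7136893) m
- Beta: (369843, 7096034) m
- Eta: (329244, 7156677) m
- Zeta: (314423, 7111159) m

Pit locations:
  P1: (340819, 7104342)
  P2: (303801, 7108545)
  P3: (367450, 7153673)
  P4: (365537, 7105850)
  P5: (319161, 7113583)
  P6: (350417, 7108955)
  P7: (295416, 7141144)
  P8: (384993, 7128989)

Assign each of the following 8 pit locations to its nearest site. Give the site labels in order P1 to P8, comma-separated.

P1 → Zeta (d²=743220305.00)
P2 → Alpha (d²=38914349.00)
P3 → Theta (d²=684293024.00)
P4 → Beta (d²=114895492.00)
P5 → Zeta (d²=28324420.00)
P6 → Beta (d²=544321717.00)
P7 → Alpha (d²=1122685565.00)
P8 → Theta (d²=68848841.00)

Zeta, Alpha, Theta, Beta, Zeta, Beta, Alpha, Theta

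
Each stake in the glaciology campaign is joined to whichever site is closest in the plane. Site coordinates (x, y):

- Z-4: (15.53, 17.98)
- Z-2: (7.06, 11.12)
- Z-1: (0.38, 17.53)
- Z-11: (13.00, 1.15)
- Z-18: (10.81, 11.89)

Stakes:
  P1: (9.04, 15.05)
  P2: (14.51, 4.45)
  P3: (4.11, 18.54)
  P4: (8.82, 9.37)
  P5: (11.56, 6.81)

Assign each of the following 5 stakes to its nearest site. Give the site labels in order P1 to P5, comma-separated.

P1 → Z-18 (d²=13.12)
P2 → Z-11 (d²=13.17)
P3 → Z-1 (d²=14.93)
P4 → Z-2 (d²=6.16)
P5 → Z-18 (d²=26.37)

Z-18, Z-11, Z-1, Z-2, Z-18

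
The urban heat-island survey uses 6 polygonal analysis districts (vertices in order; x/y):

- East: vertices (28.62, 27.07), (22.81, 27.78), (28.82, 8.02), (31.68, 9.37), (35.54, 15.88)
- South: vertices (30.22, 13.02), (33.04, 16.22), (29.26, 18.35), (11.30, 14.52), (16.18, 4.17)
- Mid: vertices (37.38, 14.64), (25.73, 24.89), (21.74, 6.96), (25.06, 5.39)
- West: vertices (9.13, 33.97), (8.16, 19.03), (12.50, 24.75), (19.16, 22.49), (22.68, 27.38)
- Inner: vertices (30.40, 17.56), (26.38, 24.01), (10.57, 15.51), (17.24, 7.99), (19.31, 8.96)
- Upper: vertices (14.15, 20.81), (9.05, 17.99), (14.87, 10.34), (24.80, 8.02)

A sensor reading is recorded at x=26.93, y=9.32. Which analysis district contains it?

Cast a ray rightward from (26.93, 9.32). For each polygon, the edges (by vertex number in listed order) whose endpoints lie on opposite sides of y = 9.32, where each meets that height, and whether that is right or left of the point:
East: 2–3 at x≈28.425 (right), 3–4 at x≈31.574 (right) → 2 crossings.
South: 4–5 at x≈13.752 (left), 5–1 at x≈24.350 (left) → 0 crossings.
Mid: 2–3 at x≈22.265 (left), 4–1 at x≈30.294 (right) → 1 crossing.
West: no edge straddles that height → 0 crossings.
Inner: 3–4 at x≈16.060 (left), 5–1 at x≈19.774 (left) → 0 crossings.
Upper: 3–4 at x≈19.236 (left), 4–1 at x≈23.718 (left) → 0 crossings.
Only Mid has an odd count, so the point is inside Mid.

Mid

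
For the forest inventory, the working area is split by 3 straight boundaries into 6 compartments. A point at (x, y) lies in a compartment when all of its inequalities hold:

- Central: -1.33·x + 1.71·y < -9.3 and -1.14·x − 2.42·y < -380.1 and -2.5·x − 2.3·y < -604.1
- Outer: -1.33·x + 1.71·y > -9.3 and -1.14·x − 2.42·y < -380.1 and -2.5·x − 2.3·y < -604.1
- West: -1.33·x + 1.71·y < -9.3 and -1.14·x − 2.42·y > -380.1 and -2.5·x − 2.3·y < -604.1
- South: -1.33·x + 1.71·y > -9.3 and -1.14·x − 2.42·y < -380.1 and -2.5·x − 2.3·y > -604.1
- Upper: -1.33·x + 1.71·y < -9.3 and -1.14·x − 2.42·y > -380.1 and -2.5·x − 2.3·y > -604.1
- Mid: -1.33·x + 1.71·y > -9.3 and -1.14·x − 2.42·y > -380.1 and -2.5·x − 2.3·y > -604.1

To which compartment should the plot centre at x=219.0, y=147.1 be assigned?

-1.33·219.0 + 1.71·147.1 = -39.729, which is < -9.3
-1.14·219.0 − 2.42·147.1 = -605.642, which is < -380.1
-2.5·219.0 − 2.3·147.1 = -885.830, which is < -604.1
This sign pattern matches Central.

Central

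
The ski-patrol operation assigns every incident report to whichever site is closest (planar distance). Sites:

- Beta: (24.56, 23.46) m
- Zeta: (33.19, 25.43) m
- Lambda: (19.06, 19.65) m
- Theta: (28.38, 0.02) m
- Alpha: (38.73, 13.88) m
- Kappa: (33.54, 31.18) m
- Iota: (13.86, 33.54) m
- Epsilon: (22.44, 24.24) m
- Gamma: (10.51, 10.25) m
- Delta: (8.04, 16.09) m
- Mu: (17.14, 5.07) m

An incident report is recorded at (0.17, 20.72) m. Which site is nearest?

Delta

Squared distances to each site:
Beta: 602.380; Zeta: 1112.504; Lambda: 357.977; Theta: 1224.294; Alpha: 1533.659; Kappa: 1222.968; Iota: 351.769; Epsilon: 508.343; Gamma: 216.536; Delta: 83.374; Mu: 532.903.
Minimum at Delta.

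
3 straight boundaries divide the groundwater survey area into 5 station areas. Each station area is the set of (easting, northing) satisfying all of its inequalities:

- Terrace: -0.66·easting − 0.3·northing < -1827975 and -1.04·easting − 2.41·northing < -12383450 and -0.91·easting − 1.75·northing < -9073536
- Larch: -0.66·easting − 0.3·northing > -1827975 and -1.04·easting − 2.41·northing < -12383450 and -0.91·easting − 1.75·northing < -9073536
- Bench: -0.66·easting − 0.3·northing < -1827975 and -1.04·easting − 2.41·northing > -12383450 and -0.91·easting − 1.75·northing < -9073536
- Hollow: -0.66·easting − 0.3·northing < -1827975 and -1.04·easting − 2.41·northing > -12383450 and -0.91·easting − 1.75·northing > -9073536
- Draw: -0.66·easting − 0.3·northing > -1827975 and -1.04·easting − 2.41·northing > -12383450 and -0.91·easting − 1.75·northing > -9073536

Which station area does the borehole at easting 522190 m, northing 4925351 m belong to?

-0.66·522190 − 0.3·4925351 = -1822250.700, which is > -1827975
-1.04·522190 − 2.41·4925351 = -12413173.510, which is < -12383450
-0.91·522190 − 1.75·4925351 = -9094557.150, which is < -9073536
This sign pattern matches Larch.

Larch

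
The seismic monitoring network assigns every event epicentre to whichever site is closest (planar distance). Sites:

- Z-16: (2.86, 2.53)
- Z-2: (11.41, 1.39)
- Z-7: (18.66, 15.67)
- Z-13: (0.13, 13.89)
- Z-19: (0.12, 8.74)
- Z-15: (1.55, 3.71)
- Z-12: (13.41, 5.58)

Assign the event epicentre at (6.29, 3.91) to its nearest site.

Squared distances to each site:
Z-16: 13.669; Z-2: 32.565; Z-7: 291.315; Z-13: 137.546; Z-19: 61.398; Z-15: 22.508; Z-12: 53.483.
Minimum at Z-16.

Z-16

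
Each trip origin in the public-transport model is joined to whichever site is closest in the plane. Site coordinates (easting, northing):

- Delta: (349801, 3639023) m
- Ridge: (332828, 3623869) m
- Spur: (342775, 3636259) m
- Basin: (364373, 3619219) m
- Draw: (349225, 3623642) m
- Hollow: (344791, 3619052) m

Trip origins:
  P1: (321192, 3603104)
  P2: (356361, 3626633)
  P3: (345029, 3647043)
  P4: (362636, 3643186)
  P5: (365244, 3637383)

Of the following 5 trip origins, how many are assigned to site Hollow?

0

P1 → Ridge
P2 → Draw
P3 → Delta
P4 → Delta
P5 → Delta
0 of the 5 go to Hollow.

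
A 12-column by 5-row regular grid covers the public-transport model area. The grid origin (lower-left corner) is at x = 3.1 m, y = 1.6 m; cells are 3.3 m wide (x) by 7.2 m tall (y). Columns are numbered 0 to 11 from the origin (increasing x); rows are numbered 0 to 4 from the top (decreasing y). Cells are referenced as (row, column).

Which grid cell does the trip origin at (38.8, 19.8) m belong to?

(2, 10)

Column index: ⌊(38.8 − 3.1) / 3.3⌋ = ⌊10.818⌋ = 10
Row offset from origin: ⌊(19.8 − 1.6) / 7.2⌋ = ⌊2.528⌋ = 2 → row 2 (counted from top)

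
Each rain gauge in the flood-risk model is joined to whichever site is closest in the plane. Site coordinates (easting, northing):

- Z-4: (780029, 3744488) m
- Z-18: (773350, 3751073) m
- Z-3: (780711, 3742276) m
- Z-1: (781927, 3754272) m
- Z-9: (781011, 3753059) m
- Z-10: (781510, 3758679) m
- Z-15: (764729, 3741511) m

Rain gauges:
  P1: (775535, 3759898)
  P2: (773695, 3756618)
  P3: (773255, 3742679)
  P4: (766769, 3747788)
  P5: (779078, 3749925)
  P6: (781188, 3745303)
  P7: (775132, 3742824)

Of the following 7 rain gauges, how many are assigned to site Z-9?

1

P1 → Z-10
P2 → Z-18
P3 → Z-4
P4 → Z-15
P5 → Z-9
P6 → Z-4
P7 → Z-4
1 of the 7 goes to Z-9.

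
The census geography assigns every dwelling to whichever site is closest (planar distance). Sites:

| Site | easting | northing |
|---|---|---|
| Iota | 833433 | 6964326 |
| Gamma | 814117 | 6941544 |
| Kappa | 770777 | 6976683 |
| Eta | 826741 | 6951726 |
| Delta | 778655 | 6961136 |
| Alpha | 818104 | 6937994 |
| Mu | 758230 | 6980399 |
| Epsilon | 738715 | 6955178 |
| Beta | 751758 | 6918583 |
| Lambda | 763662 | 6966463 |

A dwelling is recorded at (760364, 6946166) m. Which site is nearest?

Squared distances to each site:
Iota: 5668864361.000; Gamma: 2910747893.000; Kappa: 1039717858.000; Eta: 4436819729.000; Delta: 558661581.000; Alpha: 3400689184.000; Mu: 1176452245.000; Epsilon: 549895345.000; Beta: 834885125.000; Lambda: 422845013.000.
Minimum at Lambda.

Lambda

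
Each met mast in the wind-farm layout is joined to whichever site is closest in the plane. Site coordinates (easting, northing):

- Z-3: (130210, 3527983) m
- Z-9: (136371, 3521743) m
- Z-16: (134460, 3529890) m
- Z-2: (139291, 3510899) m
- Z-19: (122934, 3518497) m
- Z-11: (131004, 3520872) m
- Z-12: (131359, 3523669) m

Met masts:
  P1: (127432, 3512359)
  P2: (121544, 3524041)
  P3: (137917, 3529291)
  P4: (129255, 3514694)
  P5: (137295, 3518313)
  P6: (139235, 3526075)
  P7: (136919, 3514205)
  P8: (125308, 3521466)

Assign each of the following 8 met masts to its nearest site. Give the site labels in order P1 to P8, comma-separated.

Z-19, Z-19, Z-16, Z-11, Z-9, Z-9, Z-2, Z-19

P1 → Z-19 (d²=57907048.00)
P2 → Z-19 (d²=32668036.00)
P3 → Z-16 (d²=12309650.00)
P4 → Z-11 (d²=41226685.00)
P5 → Z-9 (d²=12618676.00)
P6 → Z-9 (d²=26968720.00)
P7 → Z-2 (d²=16556020.00)
P8 → Z-19 (d²=14450837.00)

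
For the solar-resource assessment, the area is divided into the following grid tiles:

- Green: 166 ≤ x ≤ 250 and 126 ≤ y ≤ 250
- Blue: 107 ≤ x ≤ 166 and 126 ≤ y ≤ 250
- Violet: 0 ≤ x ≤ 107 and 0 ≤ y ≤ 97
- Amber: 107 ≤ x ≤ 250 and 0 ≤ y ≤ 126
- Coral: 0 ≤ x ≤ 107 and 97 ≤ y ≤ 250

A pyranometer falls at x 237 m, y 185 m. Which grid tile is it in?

Green

The point has x = 237 and y = 185.
Only Green satisfies 166 ≤ x ≤ 250 and 126 ≤ y ≤ 250.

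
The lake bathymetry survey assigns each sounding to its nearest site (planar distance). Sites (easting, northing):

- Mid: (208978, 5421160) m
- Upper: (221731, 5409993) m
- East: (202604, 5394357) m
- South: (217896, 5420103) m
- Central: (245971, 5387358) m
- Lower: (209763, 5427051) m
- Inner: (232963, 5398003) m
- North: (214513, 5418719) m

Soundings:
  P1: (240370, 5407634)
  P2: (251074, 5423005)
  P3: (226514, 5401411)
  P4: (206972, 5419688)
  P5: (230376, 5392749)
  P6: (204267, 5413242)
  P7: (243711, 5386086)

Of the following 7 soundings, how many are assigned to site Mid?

P1 → Inner
P2 → Inner
P3 → Inner
P4 → Mid
P5 → Inner
P6 → Mid
P7 → Central
2 of the 7 go to Mid.

2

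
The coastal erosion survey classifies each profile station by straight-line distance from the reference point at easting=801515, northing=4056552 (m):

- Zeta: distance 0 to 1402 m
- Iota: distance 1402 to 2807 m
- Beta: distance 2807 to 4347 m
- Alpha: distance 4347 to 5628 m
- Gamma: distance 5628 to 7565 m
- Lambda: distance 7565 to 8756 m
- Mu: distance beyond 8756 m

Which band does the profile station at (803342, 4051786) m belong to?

Distance = √((803342−801515)² + (4051786−4056552)²) = √(3337929.000 + 22714756.000) = 5104.183 m.
4347 ≤ 5104.183 < 5628 → Alpha.

Alpha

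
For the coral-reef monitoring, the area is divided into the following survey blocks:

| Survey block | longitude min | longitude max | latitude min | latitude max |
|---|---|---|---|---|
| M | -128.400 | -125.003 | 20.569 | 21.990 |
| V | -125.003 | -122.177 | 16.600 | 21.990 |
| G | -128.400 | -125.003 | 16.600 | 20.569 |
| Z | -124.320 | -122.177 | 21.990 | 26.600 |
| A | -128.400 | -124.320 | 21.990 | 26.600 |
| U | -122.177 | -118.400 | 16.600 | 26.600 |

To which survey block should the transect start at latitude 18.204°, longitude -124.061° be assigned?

V

The point has longitude = -124.061 and latitude = 18.204.
Only V satisfies -125.003 ≤ longitude ≤ -122.177 and 16.600 ≤ latitude ≤ 21.990.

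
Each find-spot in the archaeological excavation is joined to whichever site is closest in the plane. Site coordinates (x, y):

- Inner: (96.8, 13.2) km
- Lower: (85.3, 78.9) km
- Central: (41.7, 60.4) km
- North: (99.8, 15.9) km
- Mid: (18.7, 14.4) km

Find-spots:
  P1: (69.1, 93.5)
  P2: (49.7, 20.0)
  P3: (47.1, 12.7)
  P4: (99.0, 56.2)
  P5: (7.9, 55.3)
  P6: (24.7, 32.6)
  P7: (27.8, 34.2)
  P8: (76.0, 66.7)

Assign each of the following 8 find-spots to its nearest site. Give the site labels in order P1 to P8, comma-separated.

Lower, Mid, Mid, Lower, Central, Mid, Mid, Lower

P1 → Lower (d²=475.60)
P2 → Mid (d²=992.36)
P3 → Mid (d²=809.45)
P4 → Lower (d²=702.98)
P5 → Central (d²=1168.45)
P6 → Mid (d²=367.24)
P7 → Mid (d²=474.85)
P8 → Lower (d²=235.33)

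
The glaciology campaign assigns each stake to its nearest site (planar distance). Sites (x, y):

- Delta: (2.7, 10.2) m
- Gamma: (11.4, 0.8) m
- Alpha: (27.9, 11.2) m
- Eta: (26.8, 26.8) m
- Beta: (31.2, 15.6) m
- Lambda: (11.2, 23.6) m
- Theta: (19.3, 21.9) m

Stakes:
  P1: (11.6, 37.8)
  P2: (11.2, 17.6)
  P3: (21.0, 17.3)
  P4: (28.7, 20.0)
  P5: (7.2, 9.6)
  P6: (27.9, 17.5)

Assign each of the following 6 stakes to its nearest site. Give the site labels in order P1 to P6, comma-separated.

P1 → Lambda (d²=201.80)
P2 → Lambda (d²=36.00)
P3 → Theta (d²=24.05)
P4 → Beta (d²=25.61)
P5 → Delta (d²=20.61)
P6 → Beta (d²=14.50)

Lambda, Lambda, Theta, Beta, Delta, Beta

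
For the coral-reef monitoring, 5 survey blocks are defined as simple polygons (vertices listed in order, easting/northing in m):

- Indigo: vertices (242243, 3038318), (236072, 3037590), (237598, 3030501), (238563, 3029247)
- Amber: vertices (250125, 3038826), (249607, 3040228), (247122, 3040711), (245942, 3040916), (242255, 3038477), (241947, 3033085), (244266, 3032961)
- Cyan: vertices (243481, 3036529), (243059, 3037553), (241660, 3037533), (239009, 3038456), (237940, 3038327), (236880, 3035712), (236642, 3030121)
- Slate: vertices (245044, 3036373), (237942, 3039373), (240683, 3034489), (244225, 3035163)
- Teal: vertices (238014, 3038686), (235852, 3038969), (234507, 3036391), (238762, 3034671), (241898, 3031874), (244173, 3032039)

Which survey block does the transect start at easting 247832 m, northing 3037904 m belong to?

Cast a ray rightward from (247832, 3037904). For each polygon, the edges (by vertex number in listed order) whose endpoints lie on opposite sides of northing = 3037904, where each meets that height, and whether that is right or left of the point:
Indigo: 1–2 at easting≈238733.7 (left), 4–1 at easting≈242075.0 (left) → 0 crossings.
Amber: 5–6 at easting≈242222.3 (left), 7–1 at easting≈249203.9 (right) → 1 crossing.
Cyan: 3–4 at easting≈240594.4 (left), 5–6 at easting≈237768.5 (left) → 0 crossings.
Slate: 1–2 at easting≈241419.6 (left), 2–3 at easting≈238766.4 (left) → 0 crossings.
Teal: 2–3 at easting≈235296.4 (left), 6–1 at easting≈238738.6 (left) → 0 crossings.
Only Amber has an odd count, so the point is inside Amber.

Amber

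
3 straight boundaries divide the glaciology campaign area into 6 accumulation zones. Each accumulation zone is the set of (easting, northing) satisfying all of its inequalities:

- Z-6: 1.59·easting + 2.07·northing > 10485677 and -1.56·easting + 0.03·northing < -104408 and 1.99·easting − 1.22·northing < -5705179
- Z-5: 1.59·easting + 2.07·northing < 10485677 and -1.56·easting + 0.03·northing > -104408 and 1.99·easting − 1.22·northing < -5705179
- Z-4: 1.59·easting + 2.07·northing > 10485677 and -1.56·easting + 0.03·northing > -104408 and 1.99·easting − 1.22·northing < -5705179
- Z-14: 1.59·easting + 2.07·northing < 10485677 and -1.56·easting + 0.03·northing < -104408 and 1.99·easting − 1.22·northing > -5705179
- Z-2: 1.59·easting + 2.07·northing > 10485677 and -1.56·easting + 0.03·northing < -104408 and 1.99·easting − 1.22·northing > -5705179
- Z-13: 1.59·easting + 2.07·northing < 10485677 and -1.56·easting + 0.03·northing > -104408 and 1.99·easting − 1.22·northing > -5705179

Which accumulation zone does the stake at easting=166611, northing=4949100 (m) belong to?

1.59·166611 + 2.07·4949100 = 10509548.490, which is > 10485677
-1.56·166611 + 0.03·4949100 = -111440.160, which is < -104408
1.99·166611 − 1.22·4949100 = -5706346.110, which is < -5705179
This sign pattern matches Z-6.

Z-6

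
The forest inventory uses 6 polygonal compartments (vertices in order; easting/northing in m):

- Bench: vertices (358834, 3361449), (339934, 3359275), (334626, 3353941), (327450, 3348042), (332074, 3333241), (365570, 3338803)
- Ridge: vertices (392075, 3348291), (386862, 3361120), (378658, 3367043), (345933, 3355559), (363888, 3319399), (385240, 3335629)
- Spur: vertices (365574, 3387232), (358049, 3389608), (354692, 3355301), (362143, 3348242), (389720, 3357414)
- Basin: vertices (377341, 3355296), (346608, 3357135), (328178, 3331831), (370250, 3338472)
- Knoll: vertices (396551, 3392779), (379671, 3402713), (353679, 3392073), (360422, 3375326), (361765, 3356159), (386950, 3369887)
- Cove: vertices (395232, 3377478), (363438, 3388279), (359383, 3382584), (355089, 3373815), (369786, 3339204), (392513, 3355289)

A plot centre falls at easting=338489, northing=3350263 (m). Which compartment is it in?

Bench

Cast a ray rightward from (338489, 3350263). For each polygon, the edges (by vertex number in listed order) whose endpoints lie on opposite sides of northing = 3350263, where each meets that height, and whether that is right or left of the point:
Bench: 3–4 at easting≈330151.8 (left), 6–1 at easting≈362161.2 (right) → 1 crossing.
Ridge: 1–2 at easting≈391273.7 (right), 4–5 at easting≈348562.7 (right) → 2 crossings.
Spur: 3–4 at easting≈360009.8 (right), 4–5 at easting≈368219.4 (right) → 2 crossings.
Basin: 2–3 at easting≈341602.8 (right), 4–1 at easting≈375219.7 (right) → 2 crossings.
Knoll: no edge straddles that height → 0 crossings.
Cove: 4–5 at easting≈365090.0 (right), 5–6 at easting≈385411.6 (right) → 2 crossings.
Only Bench has an odd count, so the point is inside Bench.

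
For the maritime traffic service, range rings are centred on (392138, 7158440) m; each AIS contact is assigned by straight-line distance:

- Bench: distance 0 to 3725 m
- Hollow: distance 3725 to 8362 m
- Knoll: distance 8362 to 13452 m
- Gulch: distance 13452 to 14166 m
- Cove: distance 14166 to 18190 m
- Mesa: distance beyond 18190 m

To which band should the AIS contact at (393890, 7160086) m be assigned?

Distance = √((393890−392138)² + (7160086−7158440)²) = √(3069504.000 + 2709316.000) = 2403.918 m.
0 ≤ 2403.918 < 3725 → Bench.

Bench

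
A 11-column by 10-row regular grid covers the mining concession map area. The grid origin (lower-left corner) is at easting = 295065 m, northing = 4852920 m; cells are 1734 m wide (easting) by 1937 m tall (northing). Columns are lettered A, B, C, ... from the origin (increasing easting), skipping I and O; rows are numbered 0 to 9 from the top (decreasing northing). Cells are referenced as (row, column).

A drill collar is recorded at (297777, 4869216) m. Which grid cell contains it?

(1, B)

Column index: ⌊(297777 − 295065) / 1734⌋ = ⌊1.564⌋ = 1 → column B
Row offset from origin: ⌊(4869216 − 4852920) / 1937⌋ = ⌊8.413⌋ = 8 → row 1 (counted from top)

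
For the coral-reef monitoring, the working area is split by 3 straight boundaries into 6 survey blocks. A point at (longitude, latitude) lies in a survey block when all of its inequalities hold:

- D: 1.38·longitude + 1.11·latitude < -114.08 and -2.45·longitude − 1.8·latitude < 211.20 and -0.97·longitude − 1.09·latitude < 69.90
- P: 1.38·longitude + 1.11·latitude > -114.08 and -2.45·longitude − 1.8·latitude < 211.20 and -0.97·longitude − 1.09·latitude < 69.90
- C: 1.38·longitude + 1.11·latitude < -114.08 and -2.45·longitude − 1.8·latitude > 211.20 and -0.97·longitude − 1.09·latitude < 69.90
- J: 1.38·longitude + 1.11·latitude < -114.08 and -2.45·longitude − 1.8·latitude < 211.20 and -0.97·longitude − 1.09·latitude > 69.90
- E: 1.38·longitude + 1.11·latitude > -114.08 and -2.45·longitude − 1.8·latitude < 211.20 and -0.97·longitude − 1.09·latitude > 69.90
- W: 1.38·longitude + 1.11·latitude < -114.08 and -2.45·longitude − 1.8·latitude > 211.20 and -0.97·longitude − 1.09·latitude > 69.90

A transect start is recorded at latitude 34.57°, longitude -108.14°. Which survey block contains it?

1.38·-108.14 + 1.11·34.57 = -110.860, which is > -114.08
-2.45·-108.14 − 1.8·34.57 = 202.717, which is < 211.20
-0.97·-108.14 − 1.09·34.57 = 67.214, which is < 69.90
This sign pattern matches P.

P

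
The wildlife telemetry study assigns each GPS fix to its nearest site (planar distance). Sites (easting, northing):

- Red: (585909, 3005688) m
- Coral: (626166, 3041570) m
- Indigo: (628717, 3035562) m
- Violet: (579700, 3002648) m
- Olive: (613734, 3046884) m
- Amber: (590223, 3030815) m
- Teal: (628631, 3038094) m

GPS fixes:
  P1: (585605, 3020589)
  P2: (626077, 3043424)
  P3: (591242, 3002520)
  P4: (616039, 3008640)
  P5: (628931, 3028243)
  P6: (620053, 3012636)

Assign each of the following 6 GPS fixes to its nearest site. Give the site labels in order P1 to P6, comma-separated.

P1 → Amber (d²=125897000.00)
P2 → Coral (d²=3445237.00)
P3 → Red (d²=38477113.00)
P4 → Indigo (d²=885525768.00)
P5 → Indigo (d²=53613557.00)
P6 → Indigo (d²=600666372.00)

Amber, Coral, Red, Indigo, Indigo, Indigo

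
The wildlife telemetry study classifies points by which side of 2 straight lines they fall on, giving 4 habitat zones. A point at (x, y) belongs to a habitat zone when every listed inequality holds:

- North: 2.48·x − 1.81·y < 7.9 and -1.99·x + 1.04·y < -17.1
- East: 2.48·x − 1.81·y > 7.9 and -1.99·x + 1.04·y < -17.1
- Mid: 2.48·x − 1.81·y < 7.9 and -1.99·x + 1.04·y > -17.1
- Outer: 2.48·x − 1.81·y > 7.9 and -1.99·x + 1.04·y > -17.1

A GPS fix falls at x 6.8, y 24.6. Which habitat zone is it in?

2.48·6.8 − 1.81·24.6 = -27.662, which is < 7.9
-1.99·6.8 + 1.04·24.6 = 12.052, which is > -17.1
This sign pattern matches Mid.

Mid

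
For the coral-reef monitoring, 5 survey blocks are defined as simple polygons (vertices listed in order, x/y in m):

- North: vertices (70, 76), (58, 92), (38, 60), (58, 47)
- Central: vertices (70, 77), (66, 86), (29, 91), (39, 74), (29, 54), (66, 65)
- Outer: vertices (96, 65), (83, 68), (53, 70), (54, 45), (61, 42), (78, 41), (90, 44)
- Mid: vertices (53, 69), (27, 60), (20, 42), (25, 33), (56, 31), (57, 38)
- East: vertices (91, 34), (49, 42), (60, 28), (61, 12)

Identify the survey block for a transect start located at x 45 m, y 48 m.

Cast a ray rightward from (45, 48). For each polygon, the edges (by vertex number in listed order) whose endpoints lie on opposite sides of y = 48, where each meets that height, and whether that is right or left of the point:
North: 3–4 at x≈56.5 (right), 4–1 at x≈58.4 (right) → 2 crossings.
Central: no edge straddles that height → 0 crossings.
Outer: 3–4 at x≈53.9 (right), 7–1 at x≈91.1 (right) → 2 crossings.
Mid: 2–3 at x≈22.3 (left), 6–1 at x≈55.7 (right) → 1 crossing.
East: no edge straddles that height → 0 crossings.
Only Mid has an odd count, so the point is inside Mid.

Mid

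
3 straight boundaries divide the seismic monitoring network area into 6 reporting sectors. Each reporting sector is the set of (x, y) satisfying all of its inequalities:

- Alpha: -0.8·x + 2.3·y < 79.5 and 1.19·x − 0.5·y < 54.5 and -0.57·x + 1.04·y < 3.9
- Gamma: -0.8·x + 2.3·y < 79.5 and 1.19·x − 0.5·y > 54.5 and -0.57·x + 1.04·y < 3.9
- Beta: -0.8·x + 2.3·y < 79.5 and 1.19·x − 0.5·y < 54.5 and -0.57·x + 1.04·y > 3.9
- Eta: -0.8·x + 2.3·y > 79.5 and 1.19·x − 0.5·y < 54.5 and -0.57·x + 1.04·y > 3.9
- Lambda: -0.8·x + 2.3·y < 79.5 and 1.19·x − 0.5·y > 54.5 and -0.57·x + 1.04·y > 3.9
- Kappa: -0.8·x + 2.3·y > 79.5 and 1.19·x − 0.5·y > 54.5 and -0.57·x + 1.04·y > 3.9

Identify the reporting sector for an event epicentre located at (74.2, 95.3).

-0.8·74.2 + 2.3·95.3 = 159.830, which is > 79.5
1.19·74.2 − 0.5·95.3 = 40.648, which is < 54.5
-0.57·74.2 + 1.04·95.3 = 56.818, which is > 3.9
This sign pattern matches Eta.

Eta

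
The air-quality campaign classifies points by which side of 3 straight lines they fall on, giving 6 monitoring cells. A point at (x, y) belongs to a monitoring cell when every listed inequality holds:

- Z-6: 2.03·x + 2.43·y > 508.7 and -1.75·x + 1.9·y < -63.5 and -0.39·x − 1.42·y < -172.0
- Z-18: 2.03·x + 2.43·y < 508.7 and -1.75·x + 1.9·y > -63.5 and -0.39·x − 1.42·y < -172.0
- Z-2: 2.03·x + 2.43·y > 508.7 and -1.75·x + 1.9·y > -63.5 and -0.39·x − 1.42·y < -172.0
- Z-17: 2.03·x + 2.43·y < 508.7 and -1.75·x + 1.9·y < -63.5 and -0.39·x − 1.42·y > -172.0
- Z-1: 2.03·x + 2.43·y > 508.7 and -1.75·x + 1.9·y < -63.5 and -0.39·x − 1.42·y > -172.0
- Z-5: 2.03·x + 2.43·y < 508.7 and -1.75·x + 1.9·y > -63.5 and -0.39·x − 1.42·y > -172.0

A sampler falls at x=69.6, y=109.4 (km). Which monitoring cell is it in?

Z-18

2.03·69.6 + 2.43·109.4 = 407.130, which is < 508.7
-1.75·69.6 + 1.9·109.4 = 86.060, which is > -63.5
-0.39·69.6 − 1.42·109.4 = -182.492, which is < -172.0
This sign pattern matches Z-18.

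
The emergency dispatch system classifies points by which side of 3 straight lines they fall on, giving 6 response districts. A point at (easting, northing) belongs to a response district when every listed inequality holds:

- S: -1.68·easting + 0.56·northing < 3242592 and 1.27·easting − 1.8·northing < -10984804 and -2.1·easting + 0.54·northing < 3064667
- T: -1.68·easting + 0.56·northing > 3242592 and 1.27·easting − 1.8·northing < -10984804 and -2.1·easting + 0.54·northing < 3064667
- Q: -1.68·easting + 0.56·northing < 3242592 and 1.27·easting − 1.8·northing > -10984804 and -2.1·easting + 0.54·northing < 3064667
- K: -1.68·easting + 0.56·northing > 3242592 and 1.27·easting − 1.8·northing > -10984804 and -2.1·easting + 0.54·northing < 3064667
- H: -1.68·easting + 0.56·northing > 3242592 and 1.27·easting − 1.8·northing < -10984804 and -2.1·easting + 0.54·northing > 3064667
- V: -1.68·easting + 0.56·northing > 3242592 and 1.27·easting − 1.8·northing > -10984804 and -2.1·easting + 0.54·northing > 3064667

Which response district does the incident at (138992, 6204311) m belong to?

-1.68·138992 + 0.56·6204311 = 3240907.600, which is < 3242592
1.27·138992 − 1.8·6204311 = -10991239.960, which is < -10984804
-2.1·138992 + 0.54·6204311 = 3058444.740, which is < 3064667
This sign pattern matches S.

S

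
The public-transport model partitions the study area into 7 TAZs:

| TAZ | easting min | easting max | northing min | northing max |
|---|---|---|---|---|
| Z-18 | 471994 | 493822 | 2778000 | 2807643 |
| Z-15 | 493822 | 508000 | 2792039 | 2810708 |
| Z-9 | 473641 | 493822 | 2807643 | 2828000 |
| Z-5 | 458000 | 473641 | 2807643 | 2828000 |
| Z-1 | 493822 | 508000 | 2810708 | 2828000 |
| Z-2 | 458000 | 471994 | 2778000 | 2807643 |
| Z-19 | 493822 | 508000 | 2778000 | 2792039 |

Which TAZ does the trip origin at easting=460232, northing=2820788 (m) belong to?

Z-5

The point has easting = 460232 and northing = 2820788.
Only Z-5 satisfies 458000 ≤ easting ≤ 473641 and 2807643 ≤ northing ≤ 2828000.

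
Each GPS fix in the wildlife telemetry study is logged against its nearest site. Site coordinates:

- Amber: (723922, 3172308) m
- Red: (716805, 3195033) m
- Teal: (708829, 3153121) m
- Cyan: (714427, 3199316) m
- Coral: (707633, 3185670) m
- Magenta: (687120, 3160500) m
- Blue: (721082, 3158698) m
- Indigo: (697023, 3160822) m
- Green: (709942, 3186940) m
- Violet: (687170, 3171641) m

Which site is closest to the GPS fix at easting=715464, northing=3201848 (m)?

Squared distances to each site:
Amber: 944149364.000; Red: 48242506.000; Teal: 2418343754.000; Cyan: 7486393.000; Coral: 323052245.000; Magenta: 2513039440.000; Blue: 1893484424.000; Indigo: 2023203157.000; Green: 252740948.000; Violet: 1713013285.000.
Minimum at Cyan.

Cyan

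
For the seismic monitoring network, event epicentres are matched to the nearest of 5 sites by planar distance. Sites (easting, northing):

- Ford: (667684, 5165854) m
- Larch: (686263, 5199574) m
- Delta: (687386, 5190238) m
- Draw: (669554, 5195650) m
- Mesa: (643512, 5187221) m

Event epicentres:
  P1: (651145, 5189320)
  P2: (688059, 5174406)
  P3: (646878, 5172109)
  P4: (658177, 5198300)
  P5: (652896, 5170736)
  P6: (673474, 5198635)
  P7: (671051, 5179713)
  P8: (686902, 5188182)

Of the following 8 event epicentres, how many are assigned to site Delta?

P1 → Mesa
P2 → Delta
P3 → Mesa
P4 → Draw
P5 → Ford
P6 → Draw
P7 → Ford
P8 → Delta
2 of the 8 go to Delta.

2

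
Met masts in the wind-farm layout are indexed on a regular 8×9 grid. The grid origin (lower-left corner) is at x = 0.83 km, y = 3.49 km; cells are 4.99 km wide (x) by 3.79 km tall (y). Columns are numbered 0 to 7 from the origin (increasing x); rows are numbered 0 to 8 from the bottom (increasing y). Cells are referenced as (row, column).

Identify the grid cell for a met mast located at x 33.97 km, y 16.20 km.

(3, 6)

Column index: ⌊(33.97 − 0.83) / 4.99⌋ = ⌊6.641⌋ = 6
Row offset from origin: ⌊(16.20 − 3.49) / 3.79⌋ = ⌊3.354⌋ = 3 → row 3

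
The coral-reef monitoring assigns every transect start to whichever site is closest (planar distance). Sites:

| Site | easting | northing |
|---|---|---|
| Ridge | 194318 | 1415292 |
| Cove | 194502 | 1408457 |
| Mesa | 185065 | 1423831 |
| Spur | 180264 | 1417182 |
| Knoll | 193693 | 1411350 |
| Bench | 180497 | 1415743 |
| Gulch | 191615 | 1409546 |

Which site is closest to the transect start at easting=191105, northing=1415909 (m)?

Ridge

Squared distances to each site:
Ridge: 10704058.000; Cove: 67071913.000; Mesa: 99239684.000; Spur: 119147810.000; Knoll: 27482225.000; Bench: 112557220.000; Gulch: 40747869.000.
Minimum at Ridge.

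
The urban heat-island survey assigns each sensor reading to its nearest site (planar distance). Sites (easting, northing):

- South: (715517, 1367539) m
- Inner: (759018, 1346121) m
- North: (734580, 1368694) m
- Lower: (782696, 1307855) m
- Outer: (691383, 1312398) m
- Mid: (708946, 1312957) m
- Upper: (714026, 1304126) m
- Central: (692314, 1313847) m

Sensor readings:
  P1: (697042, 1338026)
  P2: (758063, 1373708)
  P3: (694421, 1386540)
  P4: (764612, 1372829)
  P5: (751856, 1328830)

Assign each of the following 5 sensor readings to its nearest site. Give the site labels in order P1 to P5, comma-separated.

P1 → Central (d²=606978025.00)
P2 → North (d²=576591485.00)
P3 → South (d²=806079217.00)
P4 → Inner (d²=744610100.00)
P5 → Inner (d²=350272925.00)

Central, North, South, Inner, Inner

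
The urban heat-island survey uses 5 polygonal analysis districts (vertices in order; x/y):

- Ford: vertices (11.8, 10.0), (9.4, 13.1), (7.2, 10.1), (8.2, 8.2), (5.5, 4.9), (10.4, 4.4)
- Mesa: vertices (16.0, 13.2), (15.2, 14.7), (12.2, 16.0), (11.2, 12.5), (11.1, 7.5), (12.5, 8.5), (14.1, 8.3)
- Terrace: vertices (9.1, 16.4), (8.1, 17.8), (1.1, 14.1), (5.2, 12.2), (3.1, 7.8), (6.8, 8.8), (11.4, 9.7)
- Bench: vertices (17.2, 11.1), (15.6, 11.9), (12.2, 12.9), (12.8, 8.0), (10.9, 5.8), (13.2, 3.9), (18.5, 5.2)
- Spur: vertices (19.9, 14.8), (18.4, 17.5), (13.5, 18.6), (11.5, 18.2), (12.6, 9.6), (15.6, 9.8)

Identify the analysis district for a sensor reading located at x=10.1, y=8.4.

Cast a ray rightward from (10.1, 8.4). For each polygon, the edges (by vertex number in listed order) whose endpoints lie on opposite sides of y = 8.4, where each meets that height, and whether that is right or left of the point:
Ford: 3–4 at x≈8.09 (left), 6–1 at x≈11.40 (right) → 1 crossing.
Mesa: 4–5 at x≈11.12 (right), 5–6 at x≈12.36 (right), 6–7 at x≈13.30 (right), 7–1 at x≈14.14 (right) → 4 crossings.
Terrace: 4–5 at x≈3.39 (left), 5–6 at x≈5.32 (left) → 0 crossings.
Bench: 3–4 at x≈12.75 (right), 7–1 at x≈17.79 (right) → 2 crossings.
Spur: no edge straddles that height → 0 crossings.
Only Ford has an odd count, so the point is inside Ford.

Ford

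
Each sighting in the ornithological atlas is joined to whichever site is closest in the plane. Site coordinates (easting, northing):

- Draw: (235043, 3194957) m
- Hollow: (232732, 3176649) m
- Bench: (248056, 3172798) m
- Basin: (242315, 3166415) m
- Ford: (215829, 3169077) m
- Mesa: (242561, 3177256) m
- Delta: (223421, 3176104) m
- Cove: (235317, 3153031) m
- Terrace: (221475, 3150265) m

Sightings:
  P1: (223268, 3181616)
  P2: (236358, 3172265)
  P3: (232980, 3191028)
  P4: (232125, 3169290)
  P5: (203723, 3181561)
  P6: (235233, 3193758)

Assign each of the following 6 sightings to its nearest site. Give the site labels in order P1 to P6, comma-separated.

P1 → Delta (d²=30405553.00)
P2 → Hollow (d²=32367332.00)
P3 → Draw (d²=19693010.00)
P4 → Hollow (d²=54523330.00)
P5 → Ford (d²=302405492.00)
P6 → Draw (d²=1473701.00)

Delta, Hollow, Draw, Hollow, Ford, Draw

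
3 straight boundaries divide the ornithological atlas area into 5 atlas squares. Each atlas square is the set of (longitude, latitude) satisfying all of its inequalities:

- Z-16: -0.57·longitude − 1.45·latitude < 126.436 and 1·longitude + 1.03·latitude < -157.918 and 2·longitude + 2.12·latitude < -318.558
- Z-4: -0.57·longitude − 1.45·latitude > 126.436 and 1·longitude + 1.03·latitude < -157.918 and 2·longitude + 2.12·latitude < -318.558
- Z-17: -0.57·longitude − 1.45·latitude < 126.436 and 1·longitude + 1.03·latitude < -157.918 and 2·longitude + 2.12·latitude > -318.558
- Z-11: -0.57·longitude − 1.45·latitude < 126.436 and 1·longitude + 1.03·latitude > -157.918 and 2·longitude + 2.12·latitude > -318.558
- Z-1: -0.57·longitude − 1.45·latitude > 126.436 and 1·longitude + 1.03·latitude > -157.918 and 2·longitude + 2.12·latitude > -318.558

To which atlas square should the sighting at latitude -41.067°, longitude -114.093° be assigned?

Z-11

-0.57·-114.093 − 1.45·-41.067 = 124.580, which is < 126.436
1·-114.093 + 1.03·-41.067 = -156.392, which is > -157.918
2·-114.093 + 2.12·-41.067 = -315.248, which is > -318.558
This sign pattern matches Z-11.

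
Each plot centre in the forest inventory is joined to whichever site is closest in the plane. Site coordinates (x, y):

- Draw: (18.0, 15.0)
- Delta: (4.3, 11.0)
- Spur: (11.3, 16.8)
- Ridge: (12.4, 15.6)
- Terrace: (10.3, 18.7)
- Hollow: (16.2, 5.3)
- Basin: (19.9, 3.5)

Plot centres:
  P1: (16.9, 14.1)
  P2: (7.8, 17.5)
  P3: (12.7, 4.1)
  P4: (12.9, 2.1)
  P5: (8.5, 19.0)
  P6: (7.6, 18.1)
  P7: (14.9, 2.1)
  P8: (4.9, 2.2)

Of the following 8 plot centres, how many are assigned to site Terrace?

P1 → Draw
P2 → Terrace
P3 → Hollow
P4 → Hollow
P5 → Terrace
P6 → Terrace
P7 → Hollow
P8 → Delta
3 of the 8 go to Terrace.

3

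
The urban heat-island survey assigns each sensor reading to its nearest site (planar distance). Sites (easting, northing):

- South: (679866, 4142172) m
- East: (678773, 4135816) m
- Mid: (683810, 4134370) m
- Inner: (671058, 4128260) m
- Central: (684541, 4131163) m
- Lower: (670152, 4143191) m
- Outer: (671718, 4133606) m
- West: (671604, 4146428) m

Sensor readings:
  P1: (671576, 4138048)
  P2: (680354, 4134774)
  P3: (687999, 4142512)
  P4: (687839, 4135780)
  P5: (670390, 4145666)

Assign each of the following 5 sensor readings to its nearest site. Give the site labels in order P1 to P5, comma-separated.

P1 → Outer (d²=19751528.00)
P2 → East (d²=3585325.00)
P3 → South (d²=66261289.00)
P4 → Mid (d²=18220941.00)
P5 → West (d²=2054440.00)

Outer, East, South, Mid, West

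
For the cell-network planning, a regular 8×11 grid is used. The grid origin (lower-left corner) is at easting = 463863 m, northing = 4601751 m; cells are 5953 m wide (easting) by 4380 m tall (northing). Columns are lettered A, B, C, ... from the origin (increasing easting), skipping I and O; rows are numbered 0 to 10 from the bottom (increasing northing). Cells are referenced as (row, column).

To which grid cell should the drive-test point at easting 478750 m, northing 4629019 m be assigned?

(6, C)

Column index: ⌊(478750 − 463863) / 5953⌋ = ⌊2.501⌋ = 2 → column C
Row offset from origin: ⌊(4629019 − 4601751) / 4380⌋ = ⌊6.226⌋ = 6 → row 6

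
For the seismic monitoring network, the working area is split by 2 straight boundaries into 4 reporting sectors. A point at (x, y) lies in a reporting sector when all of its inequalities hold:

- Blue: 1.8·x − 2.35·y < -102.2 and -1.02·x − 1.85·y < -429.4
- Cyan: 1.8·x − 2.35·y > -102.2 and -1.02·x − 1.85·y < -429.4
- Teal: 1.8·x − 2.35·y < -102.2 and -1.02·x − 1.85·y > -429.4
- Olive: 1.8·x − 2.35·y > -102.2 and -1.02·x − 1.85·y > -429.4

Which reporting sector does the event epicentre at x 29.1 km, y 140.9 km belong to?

Teal

1.8·29.1 − 2.35·140.9 = -278.735, which is < -102.2
-1.02·29.1 − 1.85·140.9 = -290.347, which is > -429.4
This sign pattern matches Teal.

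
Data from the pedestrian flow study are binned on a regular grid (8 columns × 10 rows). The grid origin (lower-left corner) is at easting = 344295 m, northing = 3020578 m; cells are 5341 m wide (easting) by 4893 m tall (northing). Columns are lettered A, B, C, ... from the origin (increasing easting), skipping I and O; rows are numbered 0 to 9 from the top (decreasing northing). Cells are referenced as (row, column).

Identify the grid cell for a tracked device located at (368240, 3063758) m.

Column index: ⌊(368240 − 344295) / 5341⌋ = ⌊4.483⌋ = 4 → column E
Row offset from origin: ⌊(3063758 − 3020578) / 4893⌋ = ⌊8.825⌋ = 8 → row 1 (counted from top)

(1, E)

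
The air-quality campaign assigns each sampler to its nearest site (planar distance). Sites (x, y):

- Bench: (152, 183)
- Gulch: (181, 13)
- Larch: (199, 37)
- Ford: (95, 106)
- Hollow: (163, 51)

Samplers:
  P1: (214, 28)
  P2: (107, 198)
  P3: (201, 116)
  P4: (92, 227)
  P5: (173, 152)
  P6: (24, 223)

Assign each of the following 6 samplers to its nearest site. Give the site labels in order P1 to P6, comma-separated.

Larch, Bench, Hollow, Bench, Bench, Bench

P1 → Larch (d²=306.00)
P2 → Bench (d²=2250.00)
P3 → Hollow (d²=5669.00)
P4 → Bench (d²=5536.00)
P5 → Bench (d²=1402.00)
P6 → Bench (d²=17984.00)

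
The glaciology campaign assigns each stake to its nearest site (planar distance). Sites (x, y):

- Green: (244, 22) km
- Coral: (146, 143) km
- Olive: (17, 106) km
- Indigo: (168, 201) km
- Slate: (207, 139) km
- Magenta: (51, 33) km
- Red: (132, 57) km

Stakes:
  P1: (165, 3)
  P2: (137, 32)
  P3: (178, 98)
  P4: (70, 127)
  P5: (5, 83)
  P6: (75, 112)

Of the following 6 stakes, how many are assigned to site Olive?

3

P1 → Red
P2 → Red
P3 → Slate
P4 → Olive
P5 → Olive
P6 → Olive
3 of the 6 go to Olive.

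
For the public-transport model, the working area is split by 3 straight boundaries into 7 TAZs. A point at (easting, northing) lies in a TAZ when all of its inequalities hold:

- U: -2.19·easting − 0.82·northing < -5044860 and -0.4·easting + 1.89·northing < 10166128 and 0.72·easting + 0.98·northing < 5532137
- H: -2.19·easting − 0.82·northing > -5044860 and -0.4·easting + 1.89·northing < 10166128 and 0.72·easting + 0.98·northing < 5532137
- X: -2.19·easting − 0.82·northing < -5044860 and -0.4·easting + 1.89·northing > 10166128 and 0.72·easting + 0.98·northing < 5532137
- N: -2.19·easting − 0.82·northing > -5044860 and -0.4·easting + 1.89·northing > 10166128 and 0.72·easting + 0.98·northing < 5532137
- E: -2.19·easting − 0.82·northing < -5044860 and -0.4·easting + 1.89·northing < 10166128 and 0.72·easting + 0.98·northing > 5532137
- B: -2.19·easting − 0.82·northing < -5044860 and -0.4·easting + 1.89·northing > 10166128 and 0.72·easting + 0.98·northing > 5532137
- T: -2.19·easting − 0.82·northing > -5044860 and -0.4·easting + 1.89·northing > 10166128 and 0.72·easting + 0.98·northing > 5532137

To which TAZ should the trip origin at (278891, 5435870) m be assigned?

-2.19·278891 − 0.82·5435870 = -5068184.690, which is < -5044860
-0.4·278891 + 1.89·5435870 = 10162237.900, which is < 10166128
0.72·278891 + 0.98·5435870 = 5527954.120, which is < 5532137
This sign pattern matches U.

U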